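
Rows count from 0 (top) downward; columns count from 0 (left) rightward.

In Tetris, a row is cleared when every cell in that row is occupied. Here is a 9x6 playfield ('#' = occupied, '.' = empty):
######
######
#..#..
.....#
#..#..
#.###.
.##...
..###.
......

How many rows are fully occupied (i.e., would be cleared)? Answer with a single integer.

Check each row:
  row 0: 0 empty cells -> FULL (clear)
  row 1: 0 empty cells -> FULL (clear)
  row 2: 4 empty cells -> not full
  row 3: 5 empty cells -> not full
  row 4: 4 empty cells -> not full
  row 5: 2 empty cells -> not full
  row 6: 4 empty cells -> not full
  row 7: 3 empty cells -> not full
  row 8: 6 empty cells -> not full
Total rows cleared: 2

Answer: 2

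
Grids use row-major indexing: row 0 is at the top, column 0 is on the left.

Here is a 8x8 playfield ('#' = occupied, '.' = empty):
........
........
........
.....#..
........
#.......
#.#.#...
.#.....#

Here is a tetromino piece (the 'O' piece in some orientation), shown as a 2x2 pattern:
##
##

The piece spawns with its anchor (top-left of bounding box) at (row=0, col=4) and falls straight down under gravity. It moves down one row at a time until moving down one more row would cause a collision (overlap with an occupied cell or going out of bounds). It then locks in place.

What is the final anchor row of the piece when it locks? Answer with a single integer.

Answer: 1

Derivation:
Spawn at (row=0, col=4). Try each row:
  row 0: fits
  row 1: fits
  row 2: blocked -> lock at row 1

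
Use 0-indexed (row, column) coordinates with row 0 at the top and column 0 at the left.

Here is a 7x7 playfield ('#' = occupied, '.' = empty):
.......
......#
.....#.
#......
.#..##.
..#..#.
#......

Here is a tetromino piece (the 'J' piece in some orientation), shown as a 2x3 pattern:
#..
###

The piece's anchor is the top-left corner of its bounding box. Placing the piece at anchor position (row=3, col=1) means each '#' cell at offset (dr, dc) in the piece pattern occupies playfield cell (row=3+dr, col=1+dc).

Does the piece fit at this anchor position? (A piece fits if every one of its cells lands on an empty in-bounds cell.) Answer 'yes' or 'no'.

Answer: no

Derivation:
Check each piece cell at anchor (3, 1):
  offset (0,0) -> (3,1): empty -> OK
  offset (1,0) -> (4,1): occupied ('#') -> FAIL
  offset (1,1) -> (4,2): empty -> OK
  offset (1,2) -> (4,3): empty -> OK
All cells valid: no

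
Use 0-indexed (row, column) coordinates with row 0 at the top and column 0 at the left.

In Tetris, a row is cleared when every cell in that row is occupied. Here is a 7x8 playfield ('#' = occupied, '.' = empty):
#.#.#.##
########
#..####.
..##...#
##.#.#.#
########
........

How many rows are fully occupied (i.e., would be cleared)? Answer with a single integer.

Check each row:
  row 0: 3 empty cells -> not full
  row 1: 0 empty cells -> FULL (clear)
  row 2: 3 empty cells -> not full
  row 3: 5 empty cells -> not full
  row 4: 3 empty cells -> not full
  row 5: 0 empty cells -> FULL (clear)
  row 6: 8 empty cells -> not full
Total rows cleared: 2

Answer: 2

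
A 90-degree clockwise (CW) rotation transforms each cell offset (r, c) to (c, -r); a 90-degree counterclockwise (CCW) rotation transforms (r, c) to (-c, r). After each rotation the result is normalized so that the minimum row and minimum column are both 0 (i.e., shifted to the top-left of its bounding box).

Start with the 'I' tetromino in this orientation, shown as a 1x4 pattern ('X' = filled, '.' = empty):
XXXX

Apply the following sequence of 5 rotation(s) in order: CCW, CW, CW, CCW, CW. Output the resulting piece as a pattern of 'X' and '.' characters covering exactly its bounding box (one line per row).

Answer: X
X
X
X

Derivation:
Start:
XXXX
After rotation 1 (CCW):
X
X
X
X
After rotation 2 (CW):
XXXX
After rotation 3 (CW):
X
X
X
X
After rotation 4 (CCW):
XXXX
After rotation 5 (CW):
X
X
X
X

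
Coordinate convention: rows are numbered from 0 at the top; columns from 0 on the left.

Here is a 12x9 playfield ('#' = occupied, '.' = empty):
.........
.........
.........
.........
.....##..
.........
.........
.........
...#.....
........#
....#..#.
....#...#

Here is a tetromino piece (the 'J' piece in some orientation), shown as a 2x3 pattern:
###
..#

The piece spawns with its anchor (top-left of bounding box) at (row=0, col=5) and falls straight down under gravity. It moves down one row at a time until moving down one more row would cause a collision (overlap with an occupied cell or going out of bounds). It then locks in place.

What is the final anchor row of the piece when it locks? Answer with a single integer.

Spawn at (row=0, col=5). Try each row:
  row 0: fits
  row 1: fits
  row 2: fits
  row 3: fits
  row 4: blocked -> lock at row 3

Answer: 3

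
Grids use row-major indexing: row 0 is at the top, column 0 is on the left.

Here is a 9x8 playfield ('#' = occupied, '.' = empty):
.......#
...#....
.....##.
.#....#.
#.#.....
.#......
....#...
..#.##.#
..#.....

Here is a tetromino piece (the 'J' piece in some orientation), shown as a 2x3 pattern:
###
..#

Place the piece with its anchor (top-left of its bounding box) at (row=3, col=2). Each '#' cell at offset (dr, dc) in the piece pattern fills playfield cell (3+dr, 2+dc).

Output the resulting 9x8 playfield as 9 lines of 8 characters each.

Answer: .......#
...#....
.....##.
.####.#.
#.#.#...
.#......
....#...
..#.##.#
..#.....

Derivation:
Fill (3+0,2+0) = (3,2)
Fill (3+0,2+1) = (3,3)
Fill (3+0,2+2) = (3,4)
Fill (3+1,2+2) = (4,4)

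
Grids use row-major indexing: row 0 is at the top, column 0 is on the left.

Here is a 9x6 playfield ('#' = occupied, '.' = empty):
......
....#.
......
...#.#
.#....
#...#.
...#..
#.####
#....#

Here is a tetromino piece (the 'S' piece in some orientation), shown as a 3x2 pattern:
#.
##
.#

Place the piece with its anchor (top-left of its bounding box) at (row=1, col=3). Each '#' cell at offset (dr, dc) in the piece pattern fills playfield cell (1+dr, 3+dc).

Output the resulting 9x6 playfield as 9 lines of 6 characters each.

Answer: ......
...##.
...##.
...###
.#....
#...#.
...#..
#.####
#....#

Derivation:
Fill (1+0,3+0) = (1,3)
Fill (1+1,3+0) = (2,3)
Fill (1+1,3+1) = (2,4)
Fill (1+2,3+1) = (3,4)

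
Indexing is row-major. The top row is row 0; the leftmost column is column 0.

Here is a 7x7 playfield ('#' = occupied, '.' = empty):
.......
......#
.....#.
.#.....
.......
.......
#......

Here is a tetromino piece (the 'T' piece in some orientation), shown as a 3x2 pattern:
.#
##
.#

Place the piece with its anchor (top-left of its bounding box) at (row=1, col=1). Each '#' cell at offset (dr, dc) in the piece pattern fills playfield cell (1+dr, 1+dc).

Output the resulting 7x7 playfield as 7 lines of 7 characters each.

Fill (1+0,1+1) = (1,2)
Fill (1+1,1+0) = (2,1)
Fill (1+1,1+1) = (2,2)
Fill (1+2,1+1) = (3,2)

Answer: .......
..#...#
.##..#.
.##....
.......
.......
#......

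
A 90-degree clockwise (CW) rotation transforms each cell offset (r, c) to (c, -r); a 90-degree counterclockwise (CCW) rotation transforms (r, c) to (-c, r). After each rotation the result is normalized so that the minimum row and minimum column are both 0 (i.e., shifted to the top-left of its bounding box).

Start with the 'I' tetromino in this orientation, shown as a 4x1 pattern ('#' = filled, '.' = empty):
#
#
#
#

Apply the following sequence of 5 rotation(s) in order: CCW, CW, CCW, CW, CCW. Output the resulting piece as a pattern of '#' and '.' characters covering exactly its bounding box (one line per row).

Answer: ####

Derivation:
Start:
#
#
#
#
After rotation 1 (CCW):
####
After rotation 2 (CW):
#
#
#
#
After rotation 3 (CCW):
####
After rotation 4 (CW):
#
#
#
#
After rotation 5 (CCW):
####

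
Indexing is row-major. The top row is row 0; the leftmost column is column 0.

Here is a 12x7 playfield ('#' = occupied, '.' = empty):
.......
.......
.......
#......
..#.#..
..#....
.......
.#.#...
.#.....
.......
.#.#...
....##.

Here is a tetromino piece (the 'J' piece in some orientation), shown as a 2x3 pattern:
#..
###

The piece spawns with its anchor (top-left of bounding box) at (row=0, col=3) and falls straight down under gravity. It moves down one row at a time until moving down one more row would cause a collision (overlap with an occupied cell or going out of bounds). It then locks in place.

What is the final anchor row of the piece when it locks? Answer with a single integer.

Answer: 2

Derivation:
Spawn at (row=0, col=3). Try each row:
  row 0: fits
  row 1: fits
  row 2: fits
  row 3: blocked -> lock at row 2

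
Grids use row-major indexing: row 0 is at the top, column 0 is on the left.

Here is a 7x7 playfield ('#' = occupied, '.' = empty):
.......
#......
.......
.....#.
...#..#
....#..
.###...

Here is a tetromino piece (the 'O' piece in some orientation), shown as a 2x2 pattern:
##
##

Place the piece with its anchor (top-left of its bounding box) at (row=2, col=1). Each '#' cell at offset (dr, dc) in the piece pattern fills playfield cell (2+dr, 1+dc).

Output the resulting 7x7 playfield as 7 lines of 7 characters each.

Fill (2+0,1+0) = (2,1)
Fill (2+0,1+1) = (2,2)
Fill (2+1,1+0) = (3,1)
Fill (2+1,1+1) = (3,2)

Answer: .......
#......
.##....
.##..#.
...#..#
....#..
.###...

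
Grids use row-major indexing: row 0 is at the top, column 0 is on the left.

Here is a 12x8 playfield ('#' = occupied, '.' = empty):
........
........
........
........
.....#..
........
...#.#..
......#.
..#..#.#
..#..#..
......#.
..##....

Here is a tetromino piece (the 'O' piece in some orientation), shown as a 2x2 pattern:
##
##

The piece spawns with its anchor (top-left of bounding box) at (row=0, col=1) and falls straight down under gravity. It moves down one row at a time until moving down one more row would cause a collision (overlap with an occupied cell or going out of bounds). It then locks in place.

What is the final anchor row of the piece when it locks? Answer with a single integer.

Spawn at (row=0, col=1). Try each row:
  row 0: fits
  row 1: fits
  row 2: fits
  row 3: fits
  row 4: fits
  row 5: fits
  row 6: fits
  row 7: blocked -> lock at row 6

Answer: 6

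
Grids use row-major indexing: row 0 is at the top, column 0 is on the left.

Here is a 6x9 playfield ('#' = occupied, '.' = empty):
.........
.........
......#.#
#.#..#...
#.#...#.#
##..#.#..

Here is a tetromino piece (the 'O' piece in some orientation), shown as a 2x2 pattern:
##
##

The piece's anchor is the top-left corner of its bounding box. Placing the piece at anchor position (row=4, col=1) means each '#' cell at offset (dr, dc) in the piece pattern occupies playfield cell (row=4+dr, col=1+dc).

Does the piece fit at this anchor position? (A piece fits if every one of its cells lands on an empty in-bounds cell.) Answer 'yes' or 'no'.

Check each piece cell at anchor (4, 1):
  offset (0,0) -> (4,1): empty -> OK
  offset (0,1) -> (4,2): occupied ('#') -> FAIL
  offset (1,0) -> (5,1): occupied ('#') -> FAIL
  offset (1,1) -> (5,2): empty -> OK
All cells valid: no

Answer: no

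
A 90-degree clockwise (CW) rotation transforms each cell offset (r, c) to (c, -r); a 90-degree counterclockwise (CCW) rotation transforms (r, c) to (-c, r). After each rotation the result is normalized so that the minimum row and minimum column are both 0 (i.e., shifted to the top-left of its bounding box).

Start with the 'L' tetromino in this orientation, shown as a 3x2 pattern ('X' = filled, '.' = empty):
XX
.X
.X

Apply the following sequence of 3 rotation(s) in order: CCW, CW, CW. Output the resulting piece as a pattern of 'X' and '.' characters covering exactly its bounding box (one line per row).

Start:
XX
.X
.X
After rotation 1 (CCW):
XXX
X..
After rotation 2 (CW):
XX
.X
.X
After rotation 3 (CW):
..X
XXX

Answer: ..X
XXX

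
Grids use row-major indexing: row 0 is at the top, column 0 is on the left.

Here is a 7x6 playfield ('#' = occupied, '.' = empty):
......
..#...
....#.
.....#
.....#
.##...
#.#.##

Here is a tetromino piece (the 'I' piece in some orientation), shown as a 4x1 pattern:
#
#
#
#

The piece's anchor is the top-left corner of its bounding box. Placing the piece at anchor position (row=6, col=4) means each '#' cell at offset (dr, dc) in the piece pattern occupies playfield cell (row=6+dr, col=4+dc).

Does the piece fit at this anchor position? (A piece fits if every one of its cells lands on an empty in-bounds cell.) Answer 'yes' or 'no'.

Answer: no

Derivation:
Check each piece cell at anchor (6, 4):
  offset (0,0) -> (6,4): occupied ('#') -> FAIL
  offset (1,0) -> (7,4): out of bounds -> FAIL
  offset (2,0) -> (8,4): out of bounds -> FAIL
  offset (3,0) -> (9,4): out of bounds -> FAIL
All cells valid: no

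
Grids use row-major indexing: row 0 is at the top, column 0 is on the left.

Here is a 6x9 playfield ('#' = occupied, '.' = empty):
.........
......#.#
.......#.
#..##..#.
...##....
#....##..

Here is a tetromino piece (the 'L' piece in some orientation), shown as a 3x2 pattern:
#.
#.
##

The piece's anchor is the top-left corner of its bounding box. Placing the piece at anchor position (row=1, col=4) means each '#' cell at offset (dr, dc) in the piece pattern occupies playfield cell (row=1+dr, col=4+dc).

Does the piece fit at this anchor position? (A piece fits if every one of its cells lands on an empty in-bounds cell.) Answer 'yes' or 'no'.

Check each piece cell at anchor (1, 4):
  offset (0,0) -> (1,4): empty -> OK
  offset (1,0) -> (2,4): empty -> OK
  offset (2,0) -> (3,4): occupied ('#') -> FAIL
  offset (2,1) -> (3,5): empty -> OK
All cells valid: no

Answer: no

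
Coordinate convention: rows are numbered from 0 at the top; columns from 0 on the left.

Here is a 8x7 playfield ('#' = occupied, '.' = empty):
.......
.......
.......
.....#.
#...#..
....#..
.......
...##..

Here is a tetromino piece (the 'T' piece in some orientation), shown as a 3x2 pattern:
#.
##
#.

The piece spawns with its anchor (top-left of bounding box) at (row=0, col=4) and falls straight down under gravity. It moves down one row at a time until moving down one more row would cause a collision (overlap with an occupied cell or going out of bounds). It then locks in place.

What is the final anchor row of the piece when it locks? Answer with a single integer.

Answer: 1

Derivation:
Spawn at (row=0, col=4). Try each row:
  row 0: fits
  row 1: fits
  row 2: blocked -> lock at row 1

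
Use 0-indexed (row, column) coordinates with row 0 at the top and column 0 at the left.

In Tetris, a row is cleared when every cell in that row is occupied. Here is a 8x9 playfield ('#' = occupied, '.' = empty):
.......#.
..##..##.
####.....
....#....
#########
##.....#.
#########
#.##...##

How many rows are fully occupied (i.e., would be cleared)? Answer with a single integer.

Check each row:
  row 0: 8 empty cells -> not full
  row 1: 5 empty cells -> not full
  row 2: 5 empty cells -> not full
  row 3: 8 empty cells -> not full
  row 4: 0 empty cells -> FULL (clear)
  row 5: 6 empty cells -> not full
  row 6: 0 empty cells -> FULL (clear)
  row 7: 4 empty cells -> not full
Total rows cleared: 2

Answer: 2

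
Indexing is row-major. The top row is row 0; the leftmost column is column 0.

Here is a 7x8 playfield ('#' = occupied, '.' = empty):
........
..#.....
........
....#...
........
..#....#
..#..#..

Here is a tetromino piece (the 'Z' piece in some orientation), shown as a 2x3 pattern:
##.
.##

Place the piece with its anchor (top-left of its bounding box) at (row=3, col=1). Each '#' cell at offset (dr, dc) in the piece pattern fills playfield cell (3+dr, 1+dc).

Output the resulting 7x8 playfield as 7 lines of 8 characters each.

Fill (3+0,1+0) = (3,1)
Fill (3+0,1+1) = (3,2)
Fill (3+1,1+1) = (4,2)
Fill (3+1,1+2) = (4,3)

Answer: ........
..#.....
........
.##.#...
..##....
..#....#
..#..#..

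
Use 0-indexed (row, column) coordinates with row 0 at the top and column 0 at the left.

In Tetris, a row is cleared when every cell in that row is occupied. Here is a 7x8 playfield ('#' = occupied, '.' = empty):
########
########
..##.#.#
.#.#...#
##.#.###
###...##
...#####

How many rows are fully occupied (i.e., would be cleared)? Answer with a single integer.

Check each row:
  row 0: 0 empty cells -> FULL (clear)
  row 1: 0 empty cells -> FULL (clear)
  row 2: 4 empty cells -> not full
  row 3: 5 empty cells -> not full
  row 4: 2 empty cells -> not full
  row 5: 3 empty cells -> not full
  row 6: 3 empty cells -> not full
Total rows cleared: 2

Answer: 2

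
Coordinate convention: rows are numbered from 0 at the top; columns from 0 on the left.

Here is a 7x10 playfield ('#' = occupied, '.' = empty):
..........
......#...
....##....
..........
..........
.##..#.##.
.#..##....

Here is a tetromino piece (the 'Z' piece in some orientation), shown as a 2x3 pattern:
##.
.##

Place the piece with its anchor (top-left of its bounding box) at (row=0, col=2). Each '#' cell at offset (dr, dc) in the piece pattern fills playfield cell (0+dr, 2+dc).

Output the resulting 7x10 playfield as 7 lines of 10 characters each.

Answer: ..##......
...##.#...
....##....
..........
..........
.##..#.##.
.#..##....

Derivation:
Fill (0+0,2+0) = (0,2)
Fill (0+0,2+1) = (0,3)
Fill (0+1,2+1) = (1,3)
Fill (0+1,2+2) = (1,4)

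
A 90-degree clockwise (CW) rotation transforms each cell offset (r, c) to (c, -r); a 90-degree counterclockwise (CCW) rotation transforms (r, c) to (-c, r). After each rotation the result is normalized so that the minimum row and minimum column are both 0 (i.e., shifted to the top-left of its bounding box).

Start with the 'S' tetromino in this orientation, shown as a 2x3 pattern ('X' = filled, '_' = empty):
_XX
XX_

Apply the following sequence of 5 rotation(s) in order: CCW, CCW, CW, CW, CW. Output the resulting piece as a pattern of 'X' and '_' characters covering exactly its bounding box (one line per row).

Start:
_XX
XX_
After rotation 1 (CCW):
X_
XX
_X
After rotation 2 (CCW):
_XX
XX_
After rotation 3 (CW):
X_
XX
_X
After rotation 4 (CW):
_XX
XX_
After rotation 5 (CW):
X_
XX
_X

Answer: X_
XX
_X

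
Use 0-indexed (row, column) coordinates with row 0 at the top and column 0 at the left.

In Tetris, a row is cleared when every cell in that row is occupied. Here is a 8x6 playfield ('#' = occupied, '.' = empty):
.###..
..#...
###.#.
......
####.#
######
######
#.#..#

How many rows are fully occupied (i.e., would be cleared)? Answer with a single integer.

Answer: 2

Derivation:
Check each row:
  row 0: 3 empty cells -> not full
  row 1: 5 empty cells -> not full
  row 2: 2 empty cells -> not full
  row 3: 6 empty cells -> not full
  row 4: 1 empty cell -> not full
  row 5: 0 empty cells -> FULL (clear)
  row 6: 0 empty cells -> FULL (clear)
  row 7: 3 empty cells -> not full
Total rows cleared: 2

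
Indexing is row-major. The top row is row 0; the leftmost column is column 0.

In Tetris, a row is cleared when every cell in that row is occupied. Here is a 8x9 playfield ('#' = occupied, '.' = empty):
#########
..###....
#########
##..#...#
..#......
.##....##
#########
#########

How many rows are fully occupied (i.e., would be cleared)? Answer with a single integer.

Check each row:
  row 0: 0 empty cells -> FULL (clear)
  row 1: 6 empty cells -> not full
  row 2: 0 empty cells -> FULL (clear)
  row 3: 5 empty cells -> not full
  row 4: 8 empty cells -> not full
  row 5: 5 empty cells -> not full
  row 6: 0 empty cells -> FULL (clear)
  row 7: 0 empty cells -> FULL (clear)
Total rows cleared: 4

Answer: 4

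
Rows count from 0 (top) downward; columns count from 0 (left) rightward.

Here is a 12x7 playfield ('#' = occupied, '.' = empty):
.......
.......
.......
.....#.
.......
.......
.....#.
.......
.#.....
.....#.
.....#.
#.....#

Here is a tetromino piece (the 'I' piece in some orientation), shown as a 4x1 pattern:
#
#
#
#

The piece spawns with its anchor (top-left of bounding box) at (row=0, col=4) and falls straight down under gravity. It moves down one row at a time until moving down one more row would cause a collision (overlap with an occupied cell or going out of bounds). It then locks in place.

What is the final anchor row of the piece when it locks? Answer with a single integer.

Spawn at (row=0, col=4). Try each row:
  row 0: fits
  row 1: fits
  row 2: fits
  row 3: fits
  row 4: fits
  row 5: fits
  row 6: fits
  row 7: fits
  row 8: fits
  row 9: blocked -> lock at row 8

Answer: 8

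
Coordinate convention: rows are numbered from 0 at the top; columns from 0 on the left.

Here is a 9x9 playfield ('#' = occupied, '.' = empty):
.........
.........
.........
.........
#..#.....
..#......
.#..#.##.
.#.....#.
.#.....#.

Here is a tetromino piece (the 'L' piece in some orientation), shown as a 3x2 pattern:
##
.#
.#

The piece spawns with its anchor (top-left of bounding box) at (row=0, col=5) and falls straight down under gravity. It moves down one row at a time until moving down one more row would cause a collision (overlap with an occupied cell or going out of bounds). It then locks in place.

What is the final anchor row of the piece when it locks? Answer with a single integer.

Spawn at (row=0, col=5). Try each row:
  row 0: fits
  row 1: fits
  row 2: fits
  row 3: fits
  row 4: blocked -> lock at row 3

Answer: 3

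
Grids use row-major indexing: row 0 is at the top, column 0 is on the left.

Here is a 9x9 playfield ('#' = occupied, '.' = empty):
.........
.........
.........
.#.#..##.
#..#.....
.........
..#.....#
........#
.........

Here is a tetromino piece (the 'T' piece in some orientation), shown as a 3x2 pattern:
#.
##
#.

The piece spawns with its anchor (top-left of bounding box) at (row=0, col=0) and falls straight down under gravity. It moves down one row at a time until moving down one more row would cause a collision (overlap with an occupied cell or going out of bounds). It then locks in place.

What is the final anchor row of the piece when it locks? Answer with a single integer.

Answer: 1

Derivation:
Spawn at (row=0, col=0). Try each row:
  row 0: fits
  row 1: fits
  row 2: blocked -> lock at row 1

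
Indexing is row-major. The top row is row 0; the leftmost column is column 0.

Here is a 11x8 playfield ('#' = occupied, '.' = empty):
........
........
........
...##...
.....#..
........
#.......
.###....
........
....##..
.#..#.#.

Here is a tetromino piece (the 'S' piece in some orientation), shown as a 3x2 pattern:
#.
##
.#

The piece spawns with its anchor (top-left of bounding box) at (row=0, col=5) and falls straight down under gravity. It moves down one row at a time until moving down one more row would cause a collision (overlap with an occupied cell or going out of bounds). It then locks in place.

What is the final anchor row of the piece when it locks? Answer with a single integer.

Spawn at (row=0, col=5). Try each row:
  row 0: fits
  row 1: fits
  row 2: fits
  row 3: blocked -> lock at row 2

Answer: 2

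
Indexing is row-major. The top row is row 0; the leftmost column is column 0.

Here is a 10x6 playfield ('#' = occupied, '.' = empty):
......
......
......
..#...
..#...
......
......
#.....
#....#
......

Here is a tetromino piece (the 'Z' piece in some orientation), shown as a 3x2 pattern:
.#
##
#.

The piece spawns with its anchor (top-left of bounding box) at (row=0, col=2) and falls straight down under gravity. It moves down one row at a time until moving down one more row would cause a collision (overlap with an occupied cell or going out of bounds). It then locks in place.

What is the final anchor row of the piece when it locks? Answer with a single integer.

Spawn at (row=0, col=2). Try each row:
  row 0: fits
  row 1: blocked -> lock at row 0

Answer: 0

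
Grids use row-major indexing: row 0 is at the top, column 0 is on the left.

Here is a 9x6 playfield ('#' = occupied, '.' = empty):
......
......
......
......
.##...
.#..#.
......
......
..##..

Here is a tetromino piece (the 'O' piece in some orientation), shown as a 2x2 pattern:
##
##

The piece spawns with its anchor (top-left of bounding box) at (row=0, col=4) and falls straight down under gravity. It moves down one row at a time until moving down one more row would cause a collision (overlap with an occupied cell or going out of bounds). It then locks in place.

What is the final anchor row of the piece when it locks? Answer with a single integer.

Spawn at (row=0, col=4). Try each row:
  row 0: fits
  row 1: fits
  row 2: fits
  row 3: fits
  row 4: blocked -> lock at row 3

Answer: 3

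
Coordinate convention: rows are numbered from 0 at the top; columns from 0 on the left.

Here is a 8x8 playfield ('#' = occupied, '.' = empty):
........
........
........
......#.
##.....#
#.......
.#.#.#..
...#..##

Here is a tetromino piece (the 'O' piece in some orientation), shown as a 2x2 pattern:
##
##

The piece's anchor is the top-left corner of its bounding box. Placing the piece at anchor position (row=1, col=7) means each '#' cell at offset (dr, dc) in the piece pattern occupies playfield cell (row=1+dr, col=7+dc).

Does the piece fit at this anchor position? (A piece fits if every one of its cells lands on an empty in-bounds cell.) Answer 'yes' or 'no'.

Answer: no

Derivation:
Check each piece cell at anchor (1, 7):
  offset (0,0) -> (1,7): empty -> OK
  offset (0,1) -> (1,8): out of bounds -> FAIL
  offset (1,0) -> (2,7): empty -> OK
  offset (1,1) -> (2,8): out of bounds -> FAIL
All cells valid: no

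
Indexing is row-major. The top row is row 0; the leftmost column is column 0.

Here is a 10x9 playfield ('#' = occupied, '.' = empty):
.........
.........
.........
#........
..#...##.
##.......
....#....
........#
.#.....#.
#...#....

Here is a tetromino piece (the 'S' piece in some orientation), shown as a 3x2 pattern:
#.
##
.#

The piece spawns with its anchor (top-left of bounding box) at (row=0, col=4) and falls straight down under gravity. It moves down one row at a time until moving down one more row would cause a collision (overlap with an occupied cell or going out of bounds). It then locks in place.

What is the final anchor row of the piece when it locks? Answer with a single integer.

Answer: 4

Derivation:
Spawn at (row=0, col=4). Try each row:
  row 0: fits
  row 1: fits
  row 2: fits
  row 3: fits
  row 4: fits
  row 5: blocked -> lock at row 4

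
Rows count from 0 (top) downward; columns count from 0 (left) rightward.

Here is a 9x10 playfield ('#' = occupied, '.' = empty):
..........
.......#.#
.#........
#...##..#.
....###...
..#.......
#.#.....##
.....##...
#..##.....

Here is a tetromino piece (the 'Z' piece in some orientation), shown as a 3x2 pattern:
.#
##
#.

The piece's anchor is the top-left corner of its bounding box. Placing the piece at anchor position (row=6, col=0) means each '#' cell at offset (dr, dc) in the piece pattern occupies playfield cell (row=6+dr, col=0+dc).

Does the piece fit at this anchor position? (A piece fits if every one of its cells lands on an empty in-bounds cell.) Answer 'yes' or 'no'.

Answer: no

Derivation:
Check each piece cell at anchor (6, 0):
  offset (0,1) -> (6,1): empty -> OK
  offset (1,0) -> (7,0): empty -> OK
  offset (1,1) -> (7,1): empty -> OK
  offset (2,0) -> (8,0): occupied ('#') -> FAIL
All cells valid: no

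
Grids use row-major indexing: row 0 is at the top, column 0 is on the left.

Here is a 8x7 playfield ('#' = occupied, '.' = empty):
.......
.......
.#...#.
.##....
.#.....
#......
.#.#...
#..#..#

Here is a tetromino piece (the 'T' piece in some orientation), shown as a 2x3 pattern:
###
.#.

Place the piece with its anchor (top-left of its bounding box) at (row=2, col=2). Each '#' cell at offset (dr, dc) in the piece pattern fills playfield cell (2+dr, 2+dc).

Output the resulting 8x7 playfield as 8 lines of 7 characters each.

Answer: .......
.......
.#####.
.###...
.#.....
#......
.#.#...
#..#..#

Derivation:
Fill (2+0,2+0) = (2,2)
Fill (2+0,2+1) = (2,3)
Fill (2+0,2+2) = (2,4)
Fill (2+1,2+1) = (3,3)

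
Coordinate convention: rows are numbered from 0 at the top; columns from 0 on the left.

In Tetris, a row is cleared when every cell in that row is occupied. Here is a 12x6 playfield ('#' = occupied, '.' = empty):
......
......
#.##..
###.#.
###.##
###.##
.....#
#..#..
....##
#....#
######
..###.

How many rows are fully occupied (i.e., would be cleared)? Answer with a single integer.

Check each row:
  row 0: 6 empty cells -> not full
  row 1: 6 empty cells -> not full
  row 2: 3 empty cells -> not full
  row 3: 2 empty cells -> not full
  row 4: 1 empty cell -> not full
  row 5: 1 empty cell -> not full
  row 6: 5 empty cells -> not full
  row 7: 4 empty cells -> not full
  row 8: 4 empty cells -> not full
  row 9: 4 empty cells -> not full
  row 10: 0 empty cells -> FULL (clear)
  row 11: 3 empty cells -> not full
Total rows cleared: 1

Answer: 1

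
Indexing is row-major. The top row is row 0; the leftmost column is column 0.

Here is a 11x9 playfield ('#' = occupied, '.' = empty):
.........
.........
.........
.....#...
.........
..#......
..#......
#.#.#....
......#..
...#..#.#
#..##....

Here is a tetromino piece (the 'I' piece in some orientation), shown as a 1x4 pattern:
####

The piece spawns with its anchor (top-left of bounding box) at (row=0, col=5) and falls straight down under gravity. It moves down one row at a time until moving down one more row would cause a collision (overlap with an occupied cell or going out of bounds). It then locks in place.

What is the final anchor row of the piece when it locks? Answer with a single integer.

Spawn at (row=0, col=5). Try each row:
  row 0: fits
  row 1: fits
  row 2: fits
  row 3: blocked -> lock at row 2

Answer: 2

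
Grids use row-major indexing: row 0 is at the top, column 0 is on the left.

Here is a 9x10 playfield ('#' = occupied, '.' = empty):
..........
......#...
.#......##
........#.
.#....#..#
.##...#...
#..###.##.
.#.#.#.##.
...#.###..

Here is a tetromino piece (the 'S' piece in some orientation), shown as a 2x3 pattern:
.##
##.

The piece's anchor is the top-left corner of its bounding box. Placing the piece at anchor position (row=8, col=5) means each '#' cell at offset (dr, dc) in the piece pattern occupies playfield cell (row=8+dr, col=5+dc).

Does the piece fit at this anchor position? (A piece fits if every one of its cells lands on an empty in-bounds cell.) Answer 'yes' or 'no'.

Answer: no

Derivation:
Check each piece cell at anchor (8, 5):
  offset (0,1) -> (8,6): occupied ('#') -> FAIL
  offset (0,2) -> (8,7): occupied ('#') -> FAIL
  offset (1,0) -> (9,5): out of bounds -> FAIL
  offset (1,1) -> (9,6): out of bounds -> FAIL
All cells valid: no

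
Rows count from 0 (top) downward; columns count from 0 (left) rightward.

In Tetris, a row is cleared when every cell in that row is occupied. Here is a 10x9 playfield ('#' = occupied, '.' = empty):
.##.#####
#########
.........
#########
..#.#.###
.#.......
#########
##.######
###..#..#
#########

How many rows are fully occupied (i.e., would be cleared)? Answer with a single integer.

Check each row:
  row 0: 2 empty cells -> not full
  row 1: 0 empty cells -> FULL (clear)
  row 2: 9 empty cells -> not full
  row 3: 0 empty cells -> FULL (clear)
  row 4: 4 empty cells -> not full
  row 5: 8 empty cells -> not full
  row 6: 0 empty cells -> FULL (clear)
  row 7: 1 empty cell -> not full
  row 8: 4 empty cells -> not full
  row 9: 0 empty cells -> FULL (clear)
Total rows cleared: 4

Answer: 4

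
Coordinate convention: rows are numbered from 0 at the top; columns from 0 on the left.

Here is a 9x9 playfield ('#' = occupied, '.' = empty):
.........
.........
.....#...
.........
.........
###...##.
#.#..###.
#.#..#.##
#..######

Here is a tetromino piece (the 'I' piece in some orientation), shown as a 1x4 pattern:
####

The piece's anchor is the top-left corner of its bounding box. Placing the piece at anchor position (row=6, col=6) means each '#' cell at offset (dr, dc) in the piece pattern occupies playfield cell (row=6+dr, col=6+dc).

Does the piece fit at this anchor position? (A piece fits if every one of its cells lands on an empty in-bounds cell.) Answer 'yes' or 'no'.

Answer: no

Derivation:
Check each piece cell at anchor (6, 6):
  offset (0,0) -> (6,6): occupied ('#') -> FAIL
  offset (0,1) -> (6,7): occupied ('#') -> FAIL
  offset (0,2) -> (6,8): empty -> OK
  offset (0,3) -> (6,9): out of bounds -> FAIL
All cells valid: no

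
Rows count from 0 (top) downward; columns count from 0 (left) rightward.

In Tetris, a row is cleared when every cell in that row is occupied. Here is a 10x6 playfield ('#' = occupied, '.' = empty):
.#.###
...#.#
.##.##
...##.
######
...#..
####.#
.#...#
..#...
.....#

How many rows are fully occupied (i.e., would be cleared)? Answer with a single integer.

Answer: 1

Derivation:
Check each row:
  row 0: 2 empty cells -> not full
  row 1: 4 empty cells -> not full
  row 2: 2 empty cells -> not full
  row 3: 4 empty cells -> not full
  row 4: 0 empty cells -> FULL (clear)
  row 5: 5 empty cells -> not full
  row 6: 1 empty cell -> not full
  row 7: 4 empty cells -> not full
  row 8: 5 empty cells -> not full
  row 9: 5 empty cells -> not full
Total rows cleared: 1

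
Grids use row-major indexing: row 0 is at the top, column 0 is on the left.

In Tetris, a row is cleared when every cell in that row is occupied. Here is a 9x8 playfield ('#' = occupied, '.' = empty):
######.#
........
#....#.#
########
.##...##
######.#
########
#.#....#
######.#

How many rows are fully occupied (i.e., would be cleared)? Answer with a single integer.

Answer: 2

Derivation:
Check each row:
  row 0: 1 empty cell -> not full
  row 1: 8 empty cells -> not full
  row 2: 5 empty cells -> not full
  row 3: 0 empty cells -> FULL (clear)
  row 4: 4 empty cells -> not full
  row 5: 1 empty cell -> not full
  row 6: 0 empty cells -> FULL (clear)
  row 7: 5 empty cells -> not full
  row 8: 1 empty cell -> not full
Total rows cleared: 2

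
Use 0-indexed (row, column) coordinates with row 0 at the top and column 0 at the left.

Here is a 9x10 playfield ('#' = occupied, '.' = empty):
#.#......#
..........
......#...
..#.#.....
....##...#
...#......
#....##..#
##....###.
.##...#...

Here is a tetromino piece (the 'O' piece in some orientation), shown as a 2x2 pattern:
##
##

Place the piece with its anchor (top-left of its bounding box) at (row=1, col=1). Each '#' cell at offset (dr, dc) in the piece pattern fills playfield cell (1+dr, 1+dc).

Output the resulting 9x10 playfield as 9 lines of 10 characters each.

Answer: #.#......#
.##.......
.##...#...
..#.#.....
....##...#
...#......
#....##..#
##....###.
.##...#...

Derivation:
Fill (1+0,1+0) = (1,1)
Fill (1+0,1+1) = (1,2)
Fill (1+1,1+0) = (2,1)
Fill (1+1,1+1) = (2,2)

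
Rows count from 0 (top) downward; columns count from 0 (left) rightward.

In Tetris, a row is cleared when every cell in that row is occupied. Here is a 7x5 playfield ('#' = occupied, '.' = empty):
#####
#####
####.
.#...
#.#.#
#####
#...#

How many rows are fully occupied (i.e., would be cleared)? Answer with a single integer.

Check each row:
  row 0: 0 empty cells -> FULL (clear)
  row 1: 0 empty cells -> FULL (clear)
  row 2: 1 empty cell -> not full
  row 3: 4 empty cells -> not full
  row 4: 2 empty cells -> not full
  row 5: 0 empty cells -> FULL (clear)
  row 6: 3 empty cells -> not full
Total rows cleared: 3

Answer: 3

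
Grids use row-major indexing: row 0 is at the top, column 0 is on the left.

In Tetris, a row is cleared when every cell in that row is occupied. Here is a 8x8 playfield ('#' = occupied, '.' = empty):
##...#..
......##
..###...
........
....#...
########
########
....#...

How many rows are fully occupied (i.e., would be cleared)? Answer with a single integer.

Answer: 2

Derivation:
Check each row:
  row 0: 5 empty cells -> not full
  row 1: 6 empty cells -> not full
  row 2: 5 empty cells -> not full
  row 3: 8 empty cells -> not full
  row 4: 7 empty cells -> not full
  row 5: 0 empty cells -> FULL (clear)
  row 6: 0 empty cells -> FULL (clear)
  row 7: 7 empty cells -> not full
Total rows cleared: 2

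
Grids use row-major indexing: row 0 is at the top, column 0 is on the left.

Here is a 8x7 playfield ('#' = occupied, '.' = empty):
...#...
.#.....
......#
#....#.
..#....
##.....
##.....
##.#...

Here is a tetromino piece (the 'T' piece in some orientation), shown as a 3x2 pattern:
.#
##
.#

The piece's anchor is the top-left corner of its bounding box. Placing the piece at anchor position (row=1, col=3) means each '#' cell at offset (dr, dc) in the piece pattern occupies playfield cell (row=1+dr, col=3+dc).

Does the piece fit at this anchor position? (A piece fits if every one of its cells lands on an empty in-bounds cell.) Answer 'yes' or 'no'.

Answer: yes

Derivation:
Check each piece cell at anchor (1, 3):
  offset (0,1) -> (1,4): empty -> OK
  offset (1,0) -> (2,3): empty -> OK
  offset (1,1) -> (2,4): empty -> OK
  offset (2,1) -> (3,4): empty -> OK
All cells valid: yes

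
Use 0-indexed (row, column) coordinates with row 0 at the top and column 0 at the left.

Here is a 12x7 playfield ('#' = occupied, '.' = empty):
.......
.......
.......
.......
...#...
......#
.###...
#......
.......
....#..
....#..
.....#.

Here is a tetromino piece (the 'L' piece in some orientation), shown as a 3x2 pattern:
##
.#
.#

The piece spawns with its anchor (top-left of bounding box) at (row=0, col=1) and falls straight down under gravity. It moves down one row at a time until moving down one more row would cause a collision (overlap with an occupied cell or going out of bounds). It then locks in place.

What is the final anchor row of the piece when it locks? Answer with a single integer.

Answer: 3

Derivation:
Spawn at (row=0, col=1). Try each row:
  row 0: fits
  row 1: fits
  row 2: fits
  row 3: fits
  row 4: blocked -> lock at row 3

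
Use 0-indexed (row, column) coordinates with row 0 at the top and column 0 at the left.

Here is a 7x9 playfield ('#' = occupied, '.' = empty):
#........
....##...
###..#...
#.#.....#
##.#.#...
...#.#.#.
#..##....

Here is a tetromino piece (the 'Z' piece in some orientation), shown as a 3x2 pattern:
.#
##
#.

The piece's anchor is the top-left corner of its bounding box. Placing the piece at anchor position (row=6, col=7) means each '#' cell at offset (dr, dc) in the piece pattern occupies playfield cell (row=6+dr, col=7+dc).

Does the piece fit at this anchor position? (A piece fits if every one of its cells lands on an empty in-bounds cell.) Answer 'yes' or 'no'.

Answer: no

Derivation:
Check each piece cell at anchor (6, 7):
  offset (0,1) -> (6,8): empty -> OK
  offset (1,0) -> (7,7): out of bounds -> FAIL
  offset (1,1) -> (7,8): out of bounds -> FAIL
  offset (2,0) -> (8,7): out of bounds -> FAIL
All cells valid: no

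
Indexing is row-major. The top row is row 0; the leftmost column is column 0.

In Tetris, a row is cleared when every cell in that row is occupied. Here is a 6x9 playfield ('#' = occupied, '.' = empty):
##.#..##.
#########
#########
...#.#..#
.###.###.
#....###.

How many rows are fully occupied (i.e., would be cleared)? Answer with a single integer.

Answer: 2

Derivation:
Check each row:
  row 0: 4 empty cells -> not full
  row 1: 0 empty cells -> FULL (clear)
  row 2: 0 empty cells -> FULL (clear)
  row 3: 6 empty cells -> not full
  row 4: 3 empty cells -> not full
  row 5: 5 empty cells -> not full
Total rows cleared: 2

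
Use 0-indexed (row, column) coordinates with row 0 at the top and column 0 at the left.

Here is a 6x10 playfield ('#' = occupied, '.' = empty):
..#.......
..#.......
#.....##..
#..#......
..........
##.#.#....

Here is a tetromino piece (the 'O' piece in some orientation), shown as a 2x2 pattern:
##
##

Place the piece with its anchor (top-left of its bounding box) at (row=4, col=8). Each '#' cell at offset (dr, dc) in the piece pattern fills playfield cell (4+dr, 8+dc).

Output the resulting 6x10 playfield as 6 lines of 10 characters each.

Fill (4+0,8+0) = (4,8)
Fill (4+0,8+1) = (4,9)
Fill (4+1,8+0) = (5,8)
Fill (4+1,8+1) = (5,9)

Answer: ..#.......
..#.......
#.....##..
#..#......
........##
##.#.#..##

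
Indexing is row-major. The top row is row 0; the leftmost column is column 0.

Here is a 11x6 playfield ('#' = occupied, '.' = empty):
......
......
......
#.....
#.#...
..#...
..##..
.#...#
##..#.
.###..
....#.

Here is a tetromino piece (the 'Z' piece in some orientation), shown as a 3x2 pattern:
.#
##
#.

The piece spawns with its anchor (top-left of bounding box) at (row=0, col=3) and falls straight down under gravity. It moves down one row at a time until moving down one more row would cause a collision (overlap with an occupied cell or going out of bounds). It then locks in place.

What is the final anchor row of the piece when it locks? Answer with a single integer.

Spawn at (row=0, col=3). Try each row:
  row 0: fits
  row 1: fits
  row 2: fits
  row 3: fits
  row 4: blocked -> lock at row 3

Answer: 3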